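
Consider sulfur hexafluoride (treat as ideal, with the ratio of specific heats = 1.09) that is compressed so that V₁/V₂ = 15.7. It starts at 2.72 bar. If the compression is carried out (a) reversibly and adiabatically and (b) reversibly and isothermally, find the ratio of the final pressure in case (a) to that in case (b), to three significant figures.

P_adiabatic / P_isothermal ≈ 1.28

Isothermal: P_b = P₁(V₁/V₂) = 2.72×15.7.
Adiabatic: P_a = P₁(V₁/V₂)^γ = 2.72×15.7^(1.09).
P_a/P_b = (V₁/V₂)^(γ−1) = 15.7^(0.09) = 1.281.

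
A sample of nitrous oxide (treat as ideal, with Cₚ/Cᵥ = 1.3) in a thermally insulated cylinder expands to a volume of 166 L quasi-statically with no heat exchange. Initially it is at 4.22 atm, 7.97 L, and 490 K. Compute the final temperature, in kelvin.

T₂ ≈ 197 K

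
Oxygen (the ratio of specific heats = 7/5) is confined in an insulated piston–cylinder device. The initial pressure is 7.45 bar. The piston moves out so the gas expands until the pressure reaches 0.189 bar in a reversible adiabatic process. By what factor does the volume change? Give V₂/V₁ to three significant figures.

From PV^γ = const, V₂/V₁ = (P₁/P₂)^(1/γ).
V₂/V₁ = (7.45/0.189)^(5/7) = 13.8.

V₂/V₁ ≈ 13.8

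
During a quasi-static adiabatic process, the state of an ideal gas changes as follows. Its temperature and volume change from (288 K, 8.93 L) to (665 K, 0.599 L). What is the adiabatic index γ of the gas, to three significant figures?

γ ≈ 1.31

TV^(γ−1) = const ⇒ γ − 1 = ln(T₂/T₁) / ln(V₁/V₂).
γ = 1 + ln(665/288) / ln(8.93/0.599) = 1.31.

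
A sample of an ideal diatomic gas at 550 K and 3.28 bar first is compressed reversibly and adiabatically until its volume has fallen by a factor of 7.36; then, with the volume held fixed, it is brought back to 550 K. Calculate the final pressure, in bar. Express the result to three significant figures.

For a diatomic ideal gas γ = 7/5.
Adiabatic step (PV^γ = const): P₂ = 3.28×7.36^(7/5) = 53.64 bar; T₂ = 550×7.36^(2/5) = 1222 K.
Isochoric: P₃ = P₂(T₃/T₂) = 53.64 × (550/1222) = 24.14 bar.

P₃ ≈ 24.1 bar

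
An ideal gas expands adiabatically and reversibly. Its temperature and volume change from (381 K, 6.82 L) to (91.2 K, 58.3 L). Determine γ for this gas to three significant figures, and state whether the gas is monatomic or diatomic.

γ ≈ 1.67; monatomic

TV^(γ−1) = const ⇒ γ − 1 = ln(T₂/T₁) / ln(V₁/V₂).
γ = 1 + ln(91.2/381) / ln(6.82/58.3) = 1.666.
γ ≈ 1.67 is close to 5/3, so the gas is monatomic.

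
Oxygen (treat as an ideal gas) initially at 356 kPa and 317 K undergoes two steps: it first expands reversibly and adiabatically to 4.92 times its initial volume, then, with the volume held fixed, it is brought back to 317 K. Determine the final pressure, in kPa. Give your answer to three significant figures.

P₃ ≈ 72.4 kPa

For a diatomic ideal gas γ = 7/5.
Adiabatic step (PV^γ = const): P₂ = 356×(1/4.92)^(7/5) = 38.26 kPa; T₂ = 317×(1/4.92)^(2/5) = 167.6 K.
Isochoric: P₃ = P₂(T₃/T₂) = 38.26 × (317/167.6) = 72.36 kPa.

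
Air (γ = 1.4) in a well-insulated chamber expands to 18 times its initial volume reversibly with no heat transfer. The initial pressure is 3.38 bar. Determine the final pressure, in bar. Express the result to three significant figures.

Since PV^γ is constant along a reversible adiabat, P₂ = P₁ (V₁/V₂)^γ.
P₂ = 3.38 × (1/18)^(1.4) = 0.05909 bar.

P₂ ≈ 0.0591 bar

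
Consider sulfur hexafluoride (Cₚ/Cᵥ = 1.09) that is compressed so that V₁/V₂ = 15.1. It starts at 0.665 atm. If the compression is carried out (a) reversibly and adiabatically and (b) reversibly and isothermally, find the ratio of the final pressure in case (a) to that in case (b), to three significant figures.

Isothermal: P_b = P₁(V₁/V₂) = 0.665×15.1.
Adiabatic: P_a = P₁(V₁/V₂)^γ = 0.665×15.1^(1.09).
P_a/P_b = (V₁/V₂)^(γ−1) = 15.1^(0.09) = 1.277.

P_adiabatic / P_isothermal ≈ 1.28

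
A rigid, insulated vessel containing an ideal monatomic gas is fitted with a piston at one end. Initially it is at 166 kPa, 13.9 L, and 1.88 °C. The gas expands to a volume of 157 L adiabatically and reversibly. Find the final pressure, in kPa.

P₂ ≈ 2.92 kPa

Since PV^γ is constant along a reversible adiabat, P₂ = P₁ (V₁/V₂)^γ.
γ = 5/3 for a monatomic ideal gas.
P₂ = 166 × (13.9/157)^(5/3) = 2.919 kPa.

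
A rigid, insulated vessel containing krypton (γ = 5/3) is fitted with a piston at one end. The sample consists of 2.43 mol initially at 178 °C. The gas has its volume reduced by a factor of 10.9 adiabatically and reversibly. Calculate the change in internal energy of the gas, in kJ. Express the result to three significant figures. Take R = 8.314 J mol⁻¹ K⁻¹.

ΔU ≈ 53.5 kJ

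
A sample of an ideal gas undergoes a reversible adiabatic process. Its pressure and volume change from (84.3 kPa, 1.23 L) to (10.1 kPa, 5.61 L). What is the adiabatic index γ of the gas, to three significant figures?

PV^γ = const ⇒ γ = ln(P₂/P₁) / ln(V₁/V₂).
γ = ln(10.1/84.3) / ln(1.23/5.61) = 1.398.

γ ≈ 1.40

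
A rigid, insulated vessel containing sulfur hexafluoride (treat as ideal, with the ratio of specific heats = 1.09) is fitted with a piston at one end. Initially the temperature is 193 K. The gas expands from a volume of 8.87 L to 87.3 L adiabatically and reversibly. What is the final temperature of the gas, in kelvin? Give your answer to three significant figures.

T₂ ≈ 157 K

For a reversible adiabat TV^(γ−1) is constant, so T₂ = T₁ (V₁/V₂)^(γ−1).
T₂ = 193 × (8.87/87.3)^(0.09) = 157.1 K.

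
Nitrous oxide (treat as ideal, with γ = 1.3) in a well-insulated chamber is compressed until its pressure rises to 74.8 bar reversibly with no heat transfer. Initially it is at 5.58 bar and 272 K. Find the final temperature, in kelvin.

Adiabatic: T₂/T₁ = (P₂/P₁)^((γ−1)/γ).
T₂ = 272 × (74.8/5.58)^(0.231) = 495.1 K.

T₂ ≈ 495 K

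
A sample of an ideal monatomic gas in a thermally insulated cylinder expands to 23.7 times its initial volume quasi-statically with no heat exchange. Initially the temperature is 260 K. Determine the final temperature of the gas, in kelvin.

T₂ ≈ 31.5 K

For a reversible adiabat TV^(γ−1) is constant, so T₂ = T₁ (V₁/V₂)^(γ−1).
For a monatomic ideal gas γ = 5/3, so γ−1 = 2/3.
T₂ = 260 × (1/23.7)^(2/3) = 31.51 K.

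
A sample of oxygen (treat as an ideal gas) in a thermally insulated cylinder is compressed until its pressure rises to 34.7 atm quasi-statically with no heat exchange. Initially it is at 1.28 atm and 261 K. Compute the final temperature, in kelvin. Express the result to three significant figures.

Along an adiabat T P^((1−γ)/γ) is constant, so T₂ = T₁ (P₂/P₁)^((γ−1)/γ).
For a diatomic ideal gas γ = 7/5, so (γ−1)/γ = 2/7.
T₂ = 261 × (34.7/1.28)^(2/7) = 670 K.

T₂ ≈ 670 K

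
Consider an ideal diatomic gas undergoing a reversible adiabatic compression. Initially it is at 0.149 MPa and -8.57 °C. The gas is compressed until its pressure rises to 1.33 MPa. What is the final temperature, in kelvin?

T₂ ≈ 495 K

Adiabatic: T₂/T₁ = (P₂/P₁)^((γ−1)/γ).
For a diatomic ideal gas γ = 7/5, so (γ−1)/γ = 2/7.
T₁ = -8.57 °C = 264.6 K.
T₂ = 264.6 × (1.33/0.149)^(2/7) = 494.5 K.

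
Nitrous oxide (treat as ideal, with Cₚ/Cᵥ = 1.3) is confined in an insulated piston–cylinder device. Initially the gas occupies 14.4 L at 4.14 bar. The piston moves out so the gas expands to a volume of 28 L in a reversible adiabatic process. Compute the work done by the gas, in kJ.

W ≈ 3.59 kJ

P₂ = P₁(V₁/V₂)^γ = 4.14×(14.4/28)^(1.3) = 1.744 bar.
For a reversible adiabat, W_by_gas = (P₁V₁ − P₂V₂)/(γ−1).
W_by = (414000×0.0144 − 174400×0.028) / (0.3) = 3594 J.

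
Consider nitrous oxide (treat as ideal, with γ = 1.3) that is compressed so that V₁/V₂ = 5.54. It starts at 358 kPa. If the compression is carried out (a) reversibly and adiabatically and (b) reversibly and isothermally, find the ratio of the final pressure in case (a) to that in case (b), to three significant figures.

Isothermal: P_b = P₁(V₁/V₂) = 358×5.54.
Adiabatic: P_a = P₁(V₁/V₂)^γ = 358×5.54^(1.3).
P_a/P_b = (V₁/V₂)^(γ−1) = 5.54^(0.3) = 1.671.

P_adiabatic / P_isothermal ≈ 1.67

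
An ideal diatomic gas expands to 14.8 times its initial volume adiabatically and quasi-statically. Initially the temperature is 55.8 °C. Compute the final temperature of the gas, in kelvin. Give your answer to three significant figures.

T₂ ≈ 112 K

For a reversible adiabat TV^(γ−1) is constant, so T₂ = T₁ (V₁/V₂)^(γ−1).
For a diatomic ideal gas γ = 7/5, so γ−1 = 2/5.
T₁ = 55.8 °C = 328.9 K.
T₂ = 328.9 × (1/14.8)^(2/5) = 112 K.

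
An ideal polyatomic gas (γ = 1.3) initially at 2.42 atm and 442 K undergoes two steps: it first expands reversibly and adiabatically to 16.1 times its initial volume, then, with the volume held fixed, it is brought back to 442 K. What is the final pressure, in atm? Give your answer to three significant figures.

Adiabatic step (PV^γ = const): P₂ = 2.42×(1/16.1)^(1.3) = 0.0653 atm; T₂ = 442×(1/16.1)^(0.3) = 192 K.
Isochoric: P₃ = P₂(T₃/T₂) = 0.0653 × (442/192) = 0.1503 atm.

P₃ ≈ 0.150 atm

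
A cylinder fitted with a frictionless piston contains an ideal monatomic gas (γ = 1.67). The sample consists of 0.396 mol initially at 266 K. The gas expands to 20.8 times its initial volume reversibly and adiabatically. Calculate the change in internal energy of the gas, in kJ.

ΔU ≈ -1.14 kJ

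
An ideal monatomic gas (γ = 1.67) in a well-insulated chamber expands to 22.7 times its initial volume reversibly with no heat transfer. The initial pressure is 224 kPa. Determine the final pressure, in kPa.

Adiabatic: P₁V₁^γ = P₂V₂^γ ⇒ P₂ = P₁ (V₁/V₂)^γ.
P₂ = 224 × (1/22.7)^(1.67) = 1.218 kPa.

P₂ ≈ 1.22 kPa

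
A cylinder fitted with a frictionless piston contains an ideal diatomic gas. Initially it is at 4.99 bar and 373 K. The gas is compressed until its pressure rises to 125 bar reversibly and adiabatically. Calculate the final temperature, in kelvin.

T₂ ≈ 936 K

Adiabatic: T₂/T₁ = (P₂/P₁)^((γ−1)/γ).
For a diatomic ideal gas γ = 7/5, so (γ−1)/γ = 2/7.
T₂ = 373 × (125/4.99)^(2/7) = 936.2 K.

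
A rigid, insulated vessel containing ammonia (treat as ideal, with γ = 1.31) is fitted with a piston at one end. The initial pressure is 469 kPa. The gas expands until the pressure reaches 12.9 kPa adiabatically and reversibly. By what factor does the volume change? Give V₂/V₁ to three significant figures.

V₂/V₁ ≈ 15.5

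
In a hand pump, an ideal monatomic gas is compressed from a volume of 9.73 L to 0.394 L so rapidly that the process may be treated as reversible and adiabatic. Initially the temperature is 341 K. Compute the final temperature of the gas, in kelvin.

For a reversible adiabat TV^(γ−1) is constant, so T₂ = T₁ (V₁/V₂)^(γ−1).
For a monatomic ideal gas γ = 5/3, so γ−1 = 2/3.
T₂ = 341 × (9.73/0.394)^(2/3) = 2892 K.

T₂ ≈ 2890 K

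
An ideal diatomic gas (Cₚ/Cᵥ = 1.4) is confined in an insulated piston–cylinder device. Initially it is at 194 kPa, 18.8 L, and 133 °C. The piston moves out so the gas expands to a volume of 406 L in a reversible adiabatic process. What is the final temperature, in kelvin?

T₂ ≈ 119 K

For a reversible adiabat TV^(γ−1) is constant, so T₂ = T₁ (V₁/V₂)^(γ−1).
T₁ = 133 °C = 406.1 K.
T₂ = 406.1 × (18.8/406)^(0.4) = 118.8 K.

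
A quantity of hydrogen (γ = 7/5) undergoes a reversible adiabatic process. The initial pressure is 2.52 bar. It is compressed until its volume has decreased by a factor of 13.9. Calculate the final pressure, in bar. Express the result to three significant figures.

Adiabatic: P₁V₁^γ = P₂V₂^γ ⇒ P₂ = P₁ (V₁/V₂)^γ.
P₂ = 2.52 × 13.9^(7/5) = 100.4 bar.

P₂ ≈ 100 bar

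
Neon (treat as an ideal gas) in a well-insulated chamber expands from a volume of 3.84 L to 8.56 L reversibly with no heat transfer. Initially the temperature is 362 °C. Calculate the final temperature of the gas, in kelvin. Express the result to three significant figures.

For a reversible adiabat TV^(γ−1) is constant, so T₂ = T₁ (V₁/V₂)^(γ−1).
For a monatomic ideal gas γ = 5/3, so γ−1 = 2/3.
T₁ = 362 °C = 635.1 K.
T₂ = 635.1 × (3.84/8.56)^(2/3) = 372.2 K.

T₂ ≈ 372 K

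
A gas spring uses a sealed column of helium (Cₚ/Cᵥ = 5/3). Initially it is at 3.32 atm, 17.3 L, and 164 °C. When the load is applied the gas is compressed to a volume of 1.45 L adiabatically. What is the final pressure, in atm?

P₂ ≈ 207 atm

Since PV^γ is constant along a reversible adiabat, P₂ = P₁ (V₁/V₂)^γ.
P₂ = 3.32 × (17.3/1.45)^(5/3) = 206.8 atm.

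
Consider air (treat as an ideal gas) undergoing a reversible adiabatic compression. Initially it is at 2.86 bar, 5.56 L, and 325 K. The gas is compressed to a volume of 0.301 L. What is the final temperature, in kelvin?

For a reversible adiabat TV^(γ−1) is constant, so T₂ = T₁ (V₁/V₂)^(γ−1).
γ = 7/5 for a diatomic ideal gas.
T₂ = 325 × (5.56/0.301)^(2/5) = 1043 K.

T₂ ≈ 1040 K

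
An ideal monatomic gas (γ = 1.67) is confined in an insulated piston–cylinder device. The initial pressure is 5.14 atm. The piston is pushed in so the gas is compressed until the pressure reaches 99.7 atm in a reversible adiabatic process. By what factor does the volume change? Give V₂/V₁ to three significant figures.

V₂/V₁ ≈ 0.169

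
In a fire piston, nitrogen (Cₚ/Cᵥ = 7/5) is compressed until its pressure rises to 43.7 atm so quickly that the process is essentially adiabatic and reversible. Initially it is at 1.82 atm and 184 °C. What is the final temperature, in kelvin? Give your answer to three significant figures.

Along an adiabat T P^((1−γ)/γ) is constant, so T₂ = T₁ (P₂/P₁)^((γ−1)/γ).
T₁ = 184 °C = 457.1 K.
T₂ = 457.1 × (43.7/1.82)^(2/7) = 1134 K.

T₂ ≈ 1130 K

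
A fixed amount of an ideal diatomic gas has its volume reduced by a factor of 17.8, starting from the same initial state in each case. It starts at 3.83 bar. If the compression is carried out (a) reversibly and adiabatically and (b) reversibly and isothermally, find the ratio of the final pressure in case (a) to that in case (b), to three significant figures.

P_adiabatic / P_isothermal ≈ 3.16

For a diatomic ideal gas γ = 7/5.
Isothermal: P_b = P₁(V₁/V₂) = 3.83×17.8.
Adiabatic: P_a = P₁(V₁/V₂)^γ = 3.83×17.8^(7/5).
P_a/P_b = (V₁/V₂)^(γ−1) = 17.8^(2/5) = 3.164.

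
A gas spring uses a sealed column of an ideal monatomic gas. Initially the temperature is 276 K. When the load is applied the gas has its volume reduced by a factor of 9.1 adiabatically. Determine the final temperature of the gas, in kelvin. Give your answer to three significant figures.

For a reversible adiabat TV^(γ−1) is constant, so T₂ = T₁ (V₁/V₂)^(γ−1).
For a monatomic ideal gas γ = 5/3, so γ−1 = 2/3.
T₂ = 276 × 9.1^(2/3) = 1203 K.

T₂ ≈ 1200 K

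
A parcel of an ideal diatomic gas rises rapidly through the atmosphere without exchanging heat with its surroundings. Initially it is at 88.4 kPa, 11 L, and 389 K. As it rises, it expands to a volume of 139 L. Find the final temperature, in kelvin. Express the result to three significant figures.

Adiabatic: T₁V₁^(γ−1) = T₂V₂^(γ−1) ⇒ T₂ = T₁ (V₁/V₂)^(γ−1).
γ = 7/5 for a diatomic ideal gas.
T₂ = 389 × (11/139)^(2/5) = 141 K.

T₂ ≈ 141 K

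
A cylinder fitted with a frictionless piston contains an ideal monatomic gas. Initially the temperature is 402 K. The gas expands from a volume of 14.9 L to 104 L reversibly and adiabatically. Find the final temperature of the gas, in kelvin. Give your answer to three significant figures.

T₂ ≈ 110 K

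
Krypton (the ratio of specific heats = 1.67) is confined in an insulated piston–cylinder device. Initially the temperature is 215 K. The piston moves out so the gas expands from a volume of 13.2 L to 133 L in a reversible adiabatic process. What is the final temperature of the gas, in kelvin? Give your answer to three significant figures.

T₂ ≈ 45.7 K

For a reversible adiabat TV^(γ−1) is constant, so T₂ = T₁ (V₁/V₂)^(γ−1).
T₂ = 215 × (13.2/133)^(0.67) = 45.73 K.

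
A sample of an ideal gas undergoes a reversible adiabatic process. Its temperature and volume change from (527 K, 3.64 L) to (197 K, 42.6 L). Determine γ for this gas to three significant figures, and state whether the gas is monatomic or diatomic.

γ ≈ 1.40; diatomic

TV^(γ−1) = const ⇒ γ − 1 = ln(T₂/T₁) / ln(V₁/V₂).
γ = 1 + ln(197/527) / ln(3.64/42.6) = 1.4.
γ ≈ 1.40 is close to 7/5, so the gas is diatomic.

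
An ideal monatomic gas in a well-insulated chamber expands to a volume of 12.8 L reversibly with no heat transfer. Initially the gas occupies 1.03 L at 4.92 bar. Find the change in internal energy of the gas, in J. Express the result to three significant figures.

ΔU ≈ -618 J

γ = 5/3 for a monatomic ideal gas.
P₂ = P₁(V₁/V₂)^γ = 4.92×(1.03/12.8)^(5/3) = 0.07379 bar.
For a reversible adiabat, W_by_gas = (P₁V₁ − P₂V₂)/(γ−1).
W_by = (492000×0.00103 − 7379×0.0128) / (2/3) = 618.5 J.
Q = 0 ⇒ ΔU = −W_by = -618.5 J.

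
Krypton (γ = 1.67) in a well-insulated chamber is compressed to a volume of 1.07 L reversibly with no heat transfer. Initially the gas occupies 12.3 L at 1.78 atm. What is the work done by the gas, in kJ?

W ≈ -13.7 kJ

P₂ = P₁(V₁/V₂)^γ = 1.78×(12.3/1.07)^(1.67) = 105.1 atm.
For a reversible adiabat, W_by_gas = (P₁V₁ − P₂V₂)/(γ−1).
W_by = (180400×0.0123 − 1.065×10^7×0.00107) / (0.67) = -13690 J.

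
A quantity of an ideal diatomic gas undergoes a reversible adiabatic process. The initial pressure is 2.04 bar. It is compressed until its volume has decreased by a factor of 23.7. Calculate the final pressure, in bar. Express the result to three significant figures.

Since PV^γ is constant along a reversible adiabat, P₂ = P₁ (V₁/V₂)^γ.
For a diatomic ideal gas γ = 7/5.
P₂ = 2.04 × 23.7^(7/5) = 171.5 bar.

P₂ ≈ 172 bar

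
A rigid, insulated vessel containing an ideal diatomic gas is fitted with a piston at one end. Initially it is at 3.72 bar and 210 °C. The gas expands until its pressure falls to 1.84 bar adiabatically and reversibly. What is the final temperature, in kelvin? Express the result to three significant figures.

T₂ ≈ 395 K

Along an adiabat T P^((1−γ)/γ) is constant, so T₂ = T₁ (P₂/P₁)^((γ−1)/γ).
For a diatomic ideal gas γ = 7/5, so (γ−1)/γ = 2/7.
T₁ = 210 °C = 483.1 K.
T₂ = 483.1 × (1.84/3.72)^(2/7) = 395.1 K.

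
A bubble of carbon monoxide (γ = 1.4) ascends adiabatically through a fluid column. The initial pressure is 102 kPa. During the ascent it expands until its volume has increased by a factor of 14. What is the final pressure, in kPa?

P₂ ≈ 2.54 kPa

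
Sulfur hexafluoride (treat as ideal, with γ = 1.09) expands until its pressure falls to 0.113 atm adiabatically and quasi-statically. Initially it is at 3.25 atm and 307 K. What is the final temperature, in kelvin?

Adiabatic: T₂/T₁ = (P₂/P₁)^((γ−1)/γ).
T₂ = 307 × (0.113/3.25)^(0.0826) = 232.6 K.

T₂ ≈ 233 K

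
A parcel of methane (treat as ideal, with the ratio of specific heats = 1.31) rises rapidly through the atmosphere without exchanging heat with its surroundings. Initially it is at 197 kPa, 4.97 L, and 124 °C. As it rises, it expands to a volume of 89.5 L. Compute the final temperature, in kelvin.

For a reversible adiabat TV^(γ−1) is constant, so T₂ = T₁ (V₁/V₂)^(γ−1).
T₁ = 124 °C = 397.1 K.
T₂ = 397.1 × (4.97/89.5)^(0.31) = 162.1 K.

T₂ ≈ 162 K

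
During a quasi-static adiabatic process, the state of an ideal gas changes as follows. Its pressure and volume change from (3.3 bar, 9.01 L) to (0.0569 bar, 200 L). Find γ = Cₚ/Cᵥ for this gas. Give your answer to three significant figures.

γ ≈ 1.31

PV^γ = const ⇒ γ = ln(P₂/P₁) / ln(V₁/V₂).
γ = ln(0.0569/3.3) / ln(9.01/200) = 1.31.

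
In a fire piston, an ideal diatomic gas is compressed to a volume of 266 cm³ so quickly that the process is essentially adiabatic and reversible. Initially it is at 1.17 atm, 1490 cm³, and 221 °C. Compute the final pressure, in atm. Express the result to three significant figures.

P₂ ≈ 13.1 atm

Adiabatic: P₁V₁^γ = P₂V₂^γ ⇒ P₂ = P₁ (V₁/V₂)^γ.
γ = 7/5 for a diatomic ideal gas.
P₂ = 1.17 × (1490/266)^(7/5) = 13.06 atm.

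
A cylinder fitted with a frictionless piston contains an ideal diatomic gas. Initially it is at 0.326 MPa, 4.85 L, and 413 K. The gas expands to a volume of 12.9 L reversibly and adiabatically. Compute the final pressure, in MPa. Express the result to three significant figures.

P₂ ≈ 0.0829 MPa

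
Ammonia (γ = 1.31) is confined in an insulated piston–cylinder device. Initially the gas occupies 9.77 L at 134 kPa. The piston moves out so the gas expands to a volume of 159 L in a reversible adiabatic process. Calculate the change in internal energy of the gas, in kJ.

P₂ = P₁(V₁/V₂)^γ = 134×(9.77/159)^(1.31) = 3.468 kPa.
For a reversible adiabat, W_by_gas = (P₁V₁ − P₂V₂)/(γ−1).
W_by = (134000×0.00977 − 3468×0.159) / (0.31) = 2445 J.
Q = 0 ⇒ ΔU = −W_by = -2445 J.

ΔU ≈ -2.44 kJ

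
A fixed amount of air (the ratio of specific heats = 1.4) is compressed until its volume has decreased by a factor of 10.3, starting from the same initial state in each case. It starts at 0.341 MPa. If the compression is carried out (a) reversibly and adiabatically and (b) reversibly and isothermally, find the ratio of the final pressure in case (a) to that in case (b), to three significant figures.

Isothermal: P_b = P₁(V₁/V₂) = 0.341×10.3.
Adiabatic: P_a = P₁(V₁/V₂)^γ = 0.341×10.3^(1.4).
P_a/P_b = (V₁/V₂)^(γ−1) = 10.3^(0.4) = 2.542.

P_adiabatic / P_isothermal ≈ 2.54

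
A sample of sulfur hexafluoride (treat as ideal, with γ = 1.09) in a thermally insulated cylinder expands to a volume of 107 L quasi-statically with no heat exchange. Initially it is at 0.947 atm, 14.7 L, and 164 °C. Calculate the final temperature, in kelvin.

T₂ ≈ 366 K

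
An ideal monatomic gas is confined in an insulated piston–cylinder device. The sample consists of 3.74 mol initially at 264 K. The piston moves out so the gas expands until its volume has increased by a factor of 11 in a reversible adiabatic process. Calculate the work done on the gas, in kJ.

W ≈ -9.82 kJ

For a reversible adiabat TV^(γ−1) is constant, so T₂ = T₁ (V₁/V₂)^(γ−1).
γ = 5/3 for a monatomic ideal gas, so γ−1 = 2/3.
T₂ = 264 × (1/11)^(2/3) = 53.38 K.
Q = 0, so ΔU = W_on_gas = nCᵥΔT with Cᵥ = R/(γ−1) = 12.47 J/(mol·K).
ΔU = 3.74 × 12.47 × (53.38 − 264) = -9824 J.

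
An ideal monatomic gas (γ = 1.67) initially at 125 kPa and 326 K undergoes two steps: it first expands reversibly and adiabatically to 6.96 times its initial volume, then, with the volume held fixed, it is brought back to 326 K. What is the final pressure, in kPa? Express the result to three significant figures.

Adiabatic step (PV^γ = const): P₂ = 125×(1/6.96)^(1.67) = 4.895 kPa; T₂ = 326×(1/6.96)^(0.67) = 88.85 K.
Isochoric: P₃ = P₂(T₃/T₂) = 4.895 × (326/88.85) = 17.96 kPa.

P₃ ≈ 18.0 kPa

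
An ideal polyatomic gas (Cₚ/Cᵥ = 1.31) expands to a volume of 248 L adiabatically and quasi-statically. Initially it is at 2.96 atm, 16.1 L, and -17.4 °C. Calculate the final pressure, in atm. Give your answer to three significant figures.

P₂ ≈ 0.0823 atm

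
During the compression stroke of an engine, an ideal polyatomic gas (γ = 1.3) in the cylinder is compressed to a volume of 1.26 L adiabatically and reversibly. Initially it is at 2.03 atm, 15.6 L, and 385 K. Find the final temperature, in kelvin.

T₂ ≈ 819 K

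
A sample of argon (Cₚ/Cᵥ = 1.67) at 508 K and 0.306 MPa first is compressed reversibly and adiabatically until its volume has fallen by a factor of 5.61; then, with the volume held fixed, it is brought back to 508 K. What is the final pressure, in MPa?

Adiabatic step (PV^γ = const): P₂ = 0.306×5.61^(1.67) = 5.451 MPa; T₂ = 508×5.61^(0.67) = 1613 K.
Isochoric: P₃ = P₂(T₃/T₂) = 5.451 × (508/1613) = 1.717 MPa.

P₃ ≈ 1.72 MPa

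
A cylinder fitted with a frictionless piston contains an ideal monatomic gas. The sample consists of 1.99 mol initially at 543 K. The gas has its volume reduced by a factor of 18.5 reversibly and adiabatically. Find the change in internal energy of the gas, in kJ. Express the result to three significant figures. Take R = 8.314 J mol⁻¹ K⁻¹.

Adiabatic: T₁V₁^(γ−1) = T₂V₂^(γ−1) ⇒ T₂ = T₁ (V₁/V₂)^(γ−1).
γ = 5/3 for a monatomic ideal gas, so γ−1 = 2/3.
T₂ = 543 × 18.5^(2/3) = 3798 K.
Q = 0, so ΔU = W_on_gas = nCᵥΔT with Cᵥ = R/(γ−1) = 12.47 J/(mol·K).
ΔU = 1.99 × 12.47 × (3798 − 543) = 80790 J.

ΔU ≈ 80.8 kJ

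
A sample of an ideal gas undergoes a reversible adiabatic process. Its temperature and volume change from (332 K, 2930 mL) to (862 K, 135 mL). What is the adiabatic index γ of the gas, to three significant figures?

γ ≈ 1.31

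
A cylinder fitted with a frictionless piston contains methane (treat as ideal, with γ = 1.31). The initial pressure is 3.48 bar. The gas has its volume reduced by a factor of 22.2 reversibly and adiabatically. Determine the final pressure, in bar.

Since PV^γ is constant along a reversible adiabat, P₂ = P₁ (V₁/V₂)^γ.
P₂ = 3.48 × 22.2^(1.31) = 202 bar.

P₂ ≈ 202 bar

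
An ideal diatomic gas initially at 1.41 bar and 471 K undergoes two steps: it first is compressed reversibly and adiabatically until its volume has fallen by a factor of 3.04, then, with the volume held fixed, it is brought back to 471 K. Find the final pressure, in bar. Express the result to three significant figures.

For a diatomic ideal gas γ = 7/5.
Adiabatic step (PV^γ = const): P₂ = 1.41×3.04^(7/5) = 6.687 bar; T₂ = 471×3.04^(2/5) = 734.8 K.
Isochoric: P₃ = P₂(T₃/T₂) = 6.687 × (471/734.8) = 4.286 bar.

P₃ ≈ 4.29 bar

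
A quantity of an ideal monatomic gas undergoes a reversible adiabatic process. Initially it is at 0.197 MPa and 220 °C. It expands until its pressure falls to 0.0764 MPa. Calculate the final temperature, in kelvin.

T₂ ≈ 338 K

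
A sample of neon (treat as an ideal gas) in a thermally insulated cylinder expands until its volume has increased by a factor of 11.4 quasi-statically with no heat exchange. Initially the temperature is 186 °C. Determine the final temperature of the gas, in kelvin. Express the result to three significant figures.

Adiabatic: T₁V₁^(γ−1) = T₂V₂^(γ−1) ⇒ T₂ = T₁ (V₁/V₂)^(γ−1).
For a monatomic ideal gas γ = 5/3, so γ−1 = 2/3.
T₁ = 186 °C = 459.1 K.
T₂ = 459.1 × (1/11.4)^(2/3) = 90.65 K.

T₂ ≈ 90.6 K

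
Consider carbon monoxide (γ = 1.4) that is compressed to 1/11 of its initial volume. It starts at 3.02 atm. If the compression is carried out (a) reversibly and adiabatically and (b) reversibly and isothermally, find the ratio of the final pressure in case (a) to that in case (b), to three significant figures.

Isothermal: P_b = P₁(V₁/V₂) = 3.02×11.
Adiabatic: P_a = P₁(V₁/V₂)^γ = 3.02×11^(1.4).
P_a/P_b = (V₁/V₂)^(γ−1) = 11^(0.4) = 2.609.

P_adiabatic / P_isothermal ≈ 2.61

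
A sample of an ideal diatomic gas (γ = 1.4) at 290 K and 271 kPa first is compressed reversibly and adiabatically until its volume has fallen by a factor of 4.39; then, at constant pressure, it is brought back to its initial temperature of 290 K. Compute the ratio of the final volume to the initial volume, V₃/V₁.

V₃/V₁ ≈ 0.126

Adiabatic step: V₂/V₁ = 0.2278; T₂ = T₁·4.39^(0.4) = 524.1 K.
Isobaric step: V₃/V₂ = T₃/T₂ = 290/524.1.
V₃/V₁ = (V₂/V₁)(V₃/V₂) = 0.2278 × (290/524.1) = 0.1261.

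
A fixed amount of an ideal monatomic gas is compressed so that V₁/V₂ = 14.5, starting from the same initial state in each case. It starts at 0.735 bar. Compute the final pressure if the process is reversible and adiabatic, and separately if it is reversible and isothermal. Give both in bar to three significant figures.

adiabatic: 63.4 bar; isothermal: 10.7 bar

For a monatomic ideal gas γ = 5/3.
Isothermal: P₂ = P₁(V₁/V₂) = 0.735×14.5 = 10.66 bar.
Adiabatic: P₂ = P₁(V₁/V₂)^γ = 0.735×14.5^(5/3) = 63.37 bar.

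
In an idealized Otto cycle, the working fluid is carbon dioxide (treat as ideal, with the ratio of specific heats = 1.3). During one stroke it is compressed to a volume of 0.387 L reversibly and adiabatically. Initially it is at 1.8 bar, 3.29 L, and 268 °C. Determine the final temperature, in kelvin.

T₂ ≈ 1030 K

Adiabatic: T₁V₁^(γ−1) = T₂V₂^(γ−1) ⇒ T₂ = T₁ (V₁/V₂)^(γ−1).
T₁ = 268 °C = 541.1 K.
T₂ = 541.1 × (3.29/0.387)^(0.3) = 1028 K.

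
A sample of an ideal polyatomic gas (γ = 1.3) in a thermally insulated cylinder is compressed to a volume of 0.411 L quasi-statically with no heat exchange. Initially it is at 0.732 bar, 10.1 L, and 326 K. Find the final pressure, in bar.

Adiabatic: P₁V₁^γ = P₂V₂^γ ⇒ P₂ = P₁ (V₁/V₂)^γ.
P₂ = 0.732 × (10.1/0.411)^(1.3) = 47 bar.

P₂ ≈ 47.0 bar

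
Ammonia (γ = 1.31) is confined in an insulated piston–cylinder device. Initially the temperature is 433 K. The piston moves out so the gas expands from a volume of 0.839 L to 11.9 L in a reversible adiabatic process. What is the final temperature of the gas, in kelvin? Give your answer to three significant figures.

Adiabatic: T₁V₁^(γ−1) = T₂V₂^(γ−1) ⇒ T₂ = T₁ (V₁/V₂)^(γ−1).
T₂ = 433 × (0.839/11.9)^(0.31) = 190.3 K.

T₂ ≈ 190 K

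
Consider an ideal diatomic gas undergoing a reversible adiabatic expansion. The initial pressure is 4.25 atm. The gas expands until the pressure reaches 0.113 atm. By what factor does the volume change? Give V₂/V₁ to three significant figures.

V₂/V₁ ≈ 13.3

From PV^γ = const, V₂/V₁ = (P₁/P₂)^(1/γ).
For a diatomic ideal gas γ = 7/5.
V₂/V₁ = (4.25/0.113)^(5/7) = 13.34.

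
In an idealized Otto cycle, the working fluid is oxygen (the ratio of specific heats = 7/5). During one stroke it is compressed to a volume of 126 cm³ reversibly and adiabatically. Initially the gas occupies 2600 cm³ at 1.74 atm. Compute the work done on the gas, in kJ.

W ≈ 2.70 kJ

P₂ = P₁(V₁/V₂)^γ = 1.74×(2600/126)^(7/5) = 120.5 atm.
For a reversible adiabat, W_by_gas = (P₁V₁ − P₂V₂)/(γ−1).
W_by = (176300×0.0026 − 1.221×10^7×0.000126) / (2/5) = -2700 J.
W_on_gas = −W_by = 2700 J.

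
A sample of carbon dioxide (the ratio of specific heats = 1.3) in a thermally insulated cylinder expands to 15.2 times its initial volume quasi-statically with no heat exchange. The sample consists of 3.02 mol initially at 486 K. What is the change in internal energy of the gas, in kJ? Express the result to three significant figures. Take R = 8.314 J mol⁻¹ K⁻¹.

ΔU ≈ -22.7 kJ

Adiabatic: T₁V₁^(γ−1) = T₂V₂^(γ−1) ⇒ T₂ = T₁ (V₁/V₂)^(γ−1).
T₂ = 486 × (1/15.2)^(0.3) = 214.8 K.
Q = 0, so ΔU = W_on_gas = nCᵥΔT with Cᵥ = R/(γ−1) = 27.71 J/(mol·K).
ΔU = 3.02 × 27.71 × (214.8 − 486) = -22700 J.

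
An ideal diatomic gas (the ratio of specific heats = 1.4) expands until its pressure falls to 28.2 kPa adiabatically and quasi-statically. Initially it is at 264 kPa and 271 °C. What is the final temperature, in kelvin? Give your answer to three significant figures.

Along an adiabat T P^((1−γ)/γ) is constant, so T₂ = T₁ (P₂/P₁)^((γ−1)/γ).
T₁ = 271 °C = 544.1 K.
T₂ = 544.1 × (28.2/264)^(0.286) = 287.2 K.

T₂ ≈ 287 K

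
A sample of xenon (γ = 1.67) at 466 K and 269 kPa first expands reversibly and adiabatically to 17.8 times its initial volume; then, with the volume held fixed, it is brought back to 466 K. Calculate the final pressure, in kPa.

P₃ ≈ 15.1 kPa

Adiabatic step (PV^γ = const): P₂ = 269×(1/17.8)^(1.67) = 2.196 kPa; T₂ = 466×(1/17.8)^(0.67) = 67.7 K.
Isochoric: P₃ = P₂(T₃/T₂) = 2.196 × (466/67.7) = 15.11 kPa.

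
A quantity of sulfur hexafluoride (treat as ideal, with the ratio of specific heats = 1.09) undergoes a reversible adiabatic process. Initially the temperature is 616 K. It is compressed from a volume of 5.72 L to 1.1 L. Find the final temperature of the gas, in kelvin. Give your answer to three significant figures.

Adiabatic: T₁V₁^(γ−1) = T₂V₂^(γ−1) ⇒ T₂ = T₁ (V₁/V₂)^(γ−1).
T₂ = 616 × (5.72/1.1)^(0.09) = 714.5 K.

T₂ ≈ 715 K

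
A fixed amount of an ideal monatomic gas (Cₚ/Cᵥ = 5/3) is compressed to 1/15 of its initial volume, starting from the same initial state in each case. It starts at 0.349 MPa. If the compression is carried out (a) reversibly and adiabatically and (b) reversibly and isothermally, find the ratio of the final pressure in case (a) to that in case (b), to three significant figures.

P_adiabatic / P_isothermal ≈ 6.08

Isothermal: P_b = P₁(V₁/V₂) = 0.349×15.
Adiabatic: P_a = P₁(V₁/V₂)^γ = 0.349×15^(5/3).
P_a/P_b = (V₁/V₂)^(γ−1) = 15^(2/3) = 6.082.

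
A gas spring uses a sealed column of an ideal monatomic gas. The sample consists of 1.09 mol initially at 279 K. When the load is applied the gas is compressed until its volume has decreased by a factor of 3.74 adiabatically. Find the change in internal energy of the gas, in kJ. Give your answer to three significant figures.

For a reversible adiabat TV^(γ−1) is constant, so T₂ = T₁ (V₁/V₂)^(γ−1).
γ = 5/3 for a monatomic ideal gas, so γ−1 = 2/3.
T₂ = 279 × 3.74^(2/3) = 672.2 K.
Q = 0, so ΔU = W_on_gas = nCᵥΔT with Cᵥ = R/(γ−1) = 12.47 J/(mol·K).
ΔU = 1.09 × 12.47 × (672.2 − 279) = 5345 J.

ΔU ≈ 5.35 kJ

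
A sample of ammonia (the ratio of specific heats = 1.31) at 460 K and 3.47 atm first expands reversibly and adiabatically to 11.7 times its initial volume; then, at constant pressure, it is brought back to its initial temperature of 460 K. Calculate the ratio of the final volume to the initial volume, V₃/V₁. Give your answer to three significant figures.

Adiabatic step: V₂/V₁ = 11.7; T₂ = T₁·(1/11.7)^(0.31) = 214.6 K.
Isobaric step: V₃/V₂ = T₃/T₂ = 460/214.6.
V₃/V₁ = (V₂/V₁)(V₃/V₂) = 11.7 × (460/214.6) = 25.08.

V₃/V₁ ≈ 25.1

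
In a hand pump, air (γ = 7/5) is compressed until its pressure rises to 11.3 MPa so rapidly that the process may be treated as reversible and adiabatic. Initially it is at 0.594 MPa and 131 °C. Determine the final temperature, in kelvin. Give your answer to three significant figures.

Adiabatic: T₂/T₁ = (P₂/P₁)^((γ−1)/γ).
T₁ = 131 °C = 404.1 K.
T₂ = 404.1 × (11.3/0.594)^(2/7) = 937.7 K.

T₂ ≈ 938 K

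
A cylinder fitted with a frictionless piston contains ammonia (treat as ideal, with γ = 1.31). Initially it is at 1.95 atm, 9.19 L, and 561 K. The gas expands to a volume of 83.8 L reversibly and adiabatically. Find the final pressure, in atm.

P₂ ≈ 0.108 atm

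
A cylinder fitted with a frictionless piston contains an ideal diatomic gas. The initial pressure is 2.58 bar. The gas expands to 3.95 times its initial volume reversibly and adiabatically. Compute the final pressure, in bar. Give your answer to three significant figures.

P₂ ≈ 0.377 bar

Adiabatic: P₁V₁^γ = P₂V₂^γ ⇒ P₂ = P₁ (V₁/V₂)^γ.
For a diatomic ideal gas γ = 7/5.
P₂ = 2.58 × (1/3.95)^(7/5) = 0.377 bar.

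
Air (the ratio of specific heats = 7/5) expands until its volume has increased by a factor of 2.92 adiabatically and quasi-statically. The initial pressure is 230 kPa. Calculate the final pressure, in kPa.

Since PV^γ is constant along a reversible adiabat, P₂ = P₁ (V₁/V₂)^γ.
P₂ = 230 × (1/2.92)^(7/5) = 51.31 kPa.

P₂ ≈ 51.3 kPa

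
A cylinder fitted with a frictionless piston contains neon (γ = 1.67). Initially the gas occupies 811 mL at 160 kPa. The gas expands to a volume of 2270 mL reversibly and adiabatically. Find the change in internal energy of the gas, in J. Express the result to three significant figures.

ΔU ≈ -96.5 J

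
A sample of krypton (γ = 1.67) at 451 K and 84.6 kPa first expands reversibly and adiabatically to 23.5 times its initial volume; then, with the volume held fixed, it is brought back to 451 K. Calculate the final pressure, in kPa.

P₃ ≈ 3.60 kPa

Adiabatic step (PV^γ = const): P₂ = 84.6×(1/23.5)^(1.67) = 0.4342 kPa; T₂ = 451×(1/23.5)^(0.67) = 54.4 K.
Isochoric: P₃ = P₂(T₃/T₂) = 0.4342 × (451/54.4) = 3.6 kPa.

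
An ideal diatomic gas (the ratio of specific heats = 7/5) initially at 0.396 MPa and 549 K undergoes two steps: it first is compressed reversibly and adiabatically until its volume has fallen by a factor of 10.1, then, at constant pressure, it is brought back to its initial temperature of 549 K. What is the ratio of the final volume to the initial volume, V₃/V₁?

Adiabatic step: V₂/V₁ = 0.09901; T₂ = T₁·10.1^(2/5) = 1385 K.
Isobaric step: V₃/V₂ = T₃/T₂ = 549/1385.
V₃/V₁ = (V₂/V₁)(V₃/V₂) = 0.09901 × (549/1385) = 0.03926.

V₃/V₁ ≈ 0.0393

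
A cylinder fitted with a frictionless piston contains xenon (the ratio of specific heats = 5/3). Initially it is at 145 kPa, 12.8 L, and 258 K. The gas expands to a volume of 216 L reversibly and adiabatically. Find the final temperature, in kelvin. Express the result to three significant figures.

T₂ ≈ 39.2 K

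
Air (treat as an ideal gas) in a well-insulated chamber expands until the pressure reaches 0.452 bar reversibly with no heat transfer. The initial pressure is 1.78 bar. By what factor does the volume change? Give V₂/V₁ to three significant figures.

V₂/V₁ ≈ 2.66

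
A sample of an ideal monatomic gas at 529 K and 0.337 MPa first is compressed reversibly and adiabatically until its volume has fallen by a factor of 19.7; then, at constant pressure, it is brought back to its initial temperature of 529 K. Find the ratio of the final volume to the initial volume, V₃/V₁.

For a monatomic ideal gas γ = 5/3.
Adiabatic step: V₂/V₁ = 0.05076; T₂ = T₁·19.7^(2/3) = 3859 K.
Isobaric step: V₃/V₂ = T₃/T₂ = 529/3859.
V₃/V₁ = (V₂/V₁)(V₃/V₂) = 0.05076 × (529/3859) = 0.006959.

V₃/V₁ ≈ 0.00696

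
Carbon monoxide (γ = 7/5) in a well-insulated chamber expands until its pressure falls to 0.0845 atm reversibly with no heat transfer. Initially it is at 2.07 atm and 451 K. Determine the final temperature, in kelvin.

T₂ ≈ 181 K

Along an adiabat T P^((1−γ)/γ) is constant, so T₂ = T₁ (P₂/P₁)^((γ−1)/γ).
T₂ = 451 × (0.0845/2.07)^(2/7) = 180.8 K.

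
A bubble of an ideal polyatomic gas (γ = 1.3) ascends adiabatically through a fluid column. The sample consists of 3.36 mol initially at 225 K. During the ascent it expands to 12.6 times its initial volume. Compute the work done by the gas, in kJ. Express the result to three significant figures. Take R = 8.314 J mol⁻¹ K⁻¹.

For a reversible adiabat TV^(γ−1) is constant, so T₂ = T₁ (V₁/V₂)^(γ−1).
T₂ = 225 × (1/12.6)^(0.3) = 105.2 K.
Q = 0, so ΔU = W_on_gas = nCᵥΔT with Cᵥ = R/(γ−1) = 27.71 J/(mol·K).
ΔU = 3.36 × 27.71 × (105.2 − 225) = -11150 J.
Work done by the gas = −ΔU = 11150 J.

W ≈ 11.2 kJ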